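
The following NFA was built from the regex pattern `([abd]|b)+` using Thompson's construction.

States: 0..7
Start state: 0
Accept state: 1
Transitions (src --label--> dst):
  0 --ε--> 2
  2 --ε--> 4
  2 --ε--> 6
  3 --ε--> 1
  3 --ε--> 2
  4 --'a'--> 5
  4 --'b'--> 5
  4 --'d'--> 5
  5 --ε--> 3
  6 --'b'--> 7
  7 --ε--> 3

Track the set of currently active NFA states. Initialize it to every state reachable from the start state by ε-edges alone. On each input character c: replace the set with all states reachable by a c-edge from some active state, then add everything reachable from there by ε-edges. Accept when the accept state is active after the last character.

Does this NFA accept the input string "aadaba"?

Answer: ACCEPT

Derivation:
initial (ε-close {0}): {0,2,4,6}
'a' @ 1: {1,2,3,4,5,6}  [accepting]
'a' @ 2: {1,2,3,4,5,6}  [accepting]
'd' @ 3: {1,2,3,4,5,6}  [accepting]
'a' @ 4: {1,2,3,4,5,6}  [accepting]
'b' @ 5: {1,2,3,4,5,6,7}  [accepting]
'a' @ 6: {1,2,3,4,5,6}  [accepting]
end set {1,2,3,4,5,6} — state 1 in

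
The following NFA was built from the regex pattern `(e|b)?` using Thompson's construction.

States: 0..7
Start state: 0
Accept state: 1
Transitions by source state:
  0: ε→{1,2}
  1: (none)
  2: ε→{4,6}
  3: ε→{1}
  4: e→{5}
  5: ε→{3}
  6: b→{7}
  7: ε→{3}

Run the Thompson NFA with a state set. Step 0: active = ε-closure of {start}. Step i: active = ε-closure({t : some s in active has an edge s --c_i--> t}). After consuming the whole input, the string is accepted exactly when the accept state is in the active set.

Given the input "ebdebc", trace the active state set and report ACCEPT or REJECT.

Answer: REJECT

Derivation:
S₀ = ε-closure({0}) = {0,1,2,4,6}
'e' @ 1: {1,3,5}  (accept∈set)
'b' @ 2: {}  — state set empty
rest 'debc' ignored (set empty)
final: {}; accept 1 not in set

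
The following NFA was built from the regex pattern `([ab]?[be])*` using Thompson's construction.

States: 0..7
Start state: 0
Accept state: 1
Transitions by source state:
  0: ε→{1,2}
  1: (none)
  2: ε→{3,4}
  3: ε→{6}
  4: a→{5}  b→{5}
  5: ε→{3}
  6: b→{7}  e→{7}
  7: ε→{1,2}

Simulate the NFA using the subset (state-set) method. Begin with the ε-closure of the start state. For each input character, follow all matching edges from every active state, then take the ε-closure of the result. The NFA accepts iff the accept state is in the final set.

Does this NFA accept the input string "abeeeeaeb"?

Answer: ACCEPT

Steps:
initial (ε-close {0}): {0,1,2,3,4,6}
'a' @ 1: {3,5,6}
'b' @ 2: {1,2,3,4,6,7}  ✓accept
'e' @ 3: {1,2,3,4,6,7}  ✓accept
'e' @ 4: {1,2,3,4,6,7}  ✓accept
'e' @ 5: {1,2,3,4,6,7}  ✓accept
'e' @ 6: {1,2,3,4,6,7}  ✓accept
'a' @ 7: {3,5,6}
'e' @ 8: {1,2,3,4,6,7}  ✓accept
'b' @ 9: {1,2,3,4,5,6,7}  ✓accept
after full input: {1,2,3,4,5,6,7}  (accept=1 in)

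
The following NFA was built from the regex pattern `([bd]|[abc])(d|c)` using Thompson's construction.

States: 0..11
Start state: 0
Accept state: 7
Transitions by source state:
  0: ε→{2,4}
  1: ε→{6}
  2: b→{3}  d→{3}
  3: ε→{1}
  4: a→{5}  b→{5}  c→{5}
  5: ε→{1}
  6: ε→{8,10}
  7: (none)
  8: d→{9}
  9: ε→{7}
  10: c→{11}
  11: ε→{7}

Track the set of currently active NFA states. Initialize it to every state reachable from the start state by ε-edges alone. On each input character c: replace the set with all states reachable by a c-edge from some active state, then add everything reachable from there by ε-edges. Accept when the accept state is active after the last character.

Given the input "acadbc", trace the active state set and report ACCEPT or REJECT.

S₀ = ε-closure({0}) = {0,2,4}
'a' @ 1: {1,5,6,8,10}
'c' @ 2: {7,11}  [accepting]
'a' @ 3: {}  — dead — no transitions
rest 'dbc' ignored (set empty)
after full input: {}  (accept=7 not in)

Answer: REJECT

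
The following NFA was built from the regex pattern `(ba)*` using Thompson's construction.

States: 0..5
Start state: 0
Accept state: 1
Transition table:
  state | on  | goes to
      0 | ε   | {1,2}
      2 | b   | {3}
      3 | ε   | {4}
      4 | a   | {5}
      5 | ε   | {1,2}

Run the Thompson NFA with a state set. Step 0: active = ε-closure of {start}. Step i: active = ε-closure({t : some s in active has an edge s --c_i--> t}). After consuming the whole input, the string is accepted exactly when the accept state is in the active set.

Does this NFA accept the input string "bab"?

S₀ = ε-closure({0}) = {0,1,2}
'b' @ 1: {3,4}
'a' @ 2: {1,2,5}  [accepting]
'b' @ 3: {3,4}
after full input: {3,4}  (accept=1 not in)

Answer: REJECT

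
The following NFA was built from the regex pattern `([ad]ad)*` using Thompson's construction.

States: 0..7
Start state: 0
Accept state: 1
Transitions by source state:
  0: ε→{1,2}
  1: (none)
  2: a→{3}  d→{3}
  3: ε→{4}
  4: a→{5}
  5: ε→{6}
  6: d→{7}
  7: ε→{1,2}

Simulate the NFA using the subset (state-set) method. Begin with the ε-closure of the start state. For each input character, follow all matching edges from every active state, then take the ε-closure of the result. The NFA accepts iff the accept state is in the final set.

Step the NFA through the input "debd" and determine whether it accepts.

Answer: REJECT

Trace:
initial (ε-close {0}): {0,1,2}
'd' @ 1: {3,4}
'e' @ 2: {}  — dead — no transitions
rest 'bd' ignored (set empty)
after full input: {}  (accept=1 not in)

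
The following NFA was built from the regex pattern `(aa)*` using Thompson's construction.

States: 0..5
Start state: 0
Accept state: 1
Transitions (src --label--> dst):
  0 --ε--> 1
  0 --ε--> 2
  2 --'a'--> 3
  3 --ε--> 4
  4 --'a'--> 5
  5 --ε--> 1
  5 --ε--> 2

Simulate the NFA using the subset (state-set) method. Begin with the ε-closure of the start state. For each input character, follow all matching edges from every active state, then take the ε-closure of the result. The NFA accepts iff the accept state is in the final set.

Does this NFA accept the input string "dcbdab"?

S₀ = ε-closure({0}) = {0,1,2}
'd' @ 1: {}  — dead — no transitions
rest 'cbdab' ignored (set empty)
after full input: {}  (accept=1 not in)

Answer: REJECT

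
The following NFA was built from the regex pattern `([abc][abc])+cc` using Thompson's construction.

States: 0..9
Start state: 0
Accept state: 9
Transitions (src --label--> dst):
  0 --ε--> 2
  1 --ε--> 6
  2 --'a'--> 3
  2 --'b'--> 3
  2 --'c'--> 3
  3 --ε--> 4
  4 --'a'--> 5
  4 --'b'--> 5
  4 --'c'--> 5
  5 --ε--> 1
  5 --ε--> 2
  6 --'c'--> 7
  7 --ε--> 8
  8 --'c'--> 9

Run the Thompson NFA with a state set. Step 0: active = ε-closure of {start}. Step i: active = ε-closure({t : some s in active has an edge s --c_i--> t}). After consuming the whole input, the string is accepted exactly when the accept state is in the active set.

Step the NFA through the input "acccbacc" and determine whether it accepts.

start: ε-closure({0}) = {0,2}
'a' @ 1: {3,4}
'c' @ 2: {1,2,5,6}
'c' @ 3: {3,4,7,8}
'c' @ 4: {1,2,5,6,9}  [accepting]
'b' @ 5: {3,4}
'a' @ 6: {1,2,5,6}
'c' @ 7: {3,4,7,8}
'c' @ 8: {1,2,5,6,9}  [accepting]
final: {1,2,5,6,9}; accept 9 in set

Answer: ACCEPT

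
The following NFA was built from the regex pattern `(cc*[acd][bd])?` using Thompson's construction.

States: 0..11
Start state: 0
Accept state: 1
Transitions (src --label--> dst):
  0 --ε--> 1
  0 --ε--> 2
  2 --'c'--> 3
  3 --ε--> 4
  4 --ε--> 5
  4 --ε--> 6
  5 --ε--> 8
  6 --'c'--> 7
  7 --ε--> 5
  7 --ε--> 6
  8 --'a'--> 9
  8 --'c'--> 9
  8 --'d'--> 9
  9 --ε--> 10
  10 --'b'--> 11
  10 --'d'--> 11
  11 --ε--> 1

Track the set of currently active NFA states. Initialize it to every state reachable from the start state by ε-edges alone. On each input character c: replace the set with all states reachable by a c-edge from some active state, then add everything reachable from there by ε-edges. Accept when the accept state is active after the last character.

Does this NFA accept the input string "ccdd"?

Answer: ACCEPT

Derivation:
S₀ = ε-closure({0}) = {0,1,2}
'c' @ 1: {3,4,5,6,8}
'c' @ 2: {5,6,7,8,9,10}
'd' @ 3: {1,9,10,11}  [accepting]
'd' @ 4: {1,11}  [accepting]
end set {1,11} — state 1 in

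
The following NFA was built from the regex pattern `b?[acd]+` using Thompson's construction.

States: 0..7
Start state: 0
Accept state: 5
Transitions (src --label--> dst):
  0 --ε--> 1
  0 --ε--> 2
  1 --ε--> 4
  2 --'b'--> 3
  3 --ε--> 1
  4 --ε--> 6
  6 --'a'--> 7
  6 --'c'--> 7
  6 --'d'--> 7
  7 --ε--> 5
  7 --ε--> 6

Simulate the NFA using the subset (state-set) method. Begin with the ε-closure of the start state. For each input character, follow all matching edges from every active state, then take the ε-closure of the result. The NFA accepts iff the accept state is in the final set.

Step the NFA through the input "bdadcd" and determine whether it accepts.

Answer: ACCEPT

Trace:
initial (ε-close {0}): {0,1,2,4,6}
'b' @ 1: {1,3,4,6}
'd' @ 2: {5,6,7}  [accepting]
'a' @ 3: {5,6,7}  [accepting]
'd' @ 4: {5,6,7}  [accepting]
'c' @ 5: {5,6,7}  [accepting]
'd' @ 6: {5,6,7}  [accepting]
final: {5,6,7}; accept 5 in set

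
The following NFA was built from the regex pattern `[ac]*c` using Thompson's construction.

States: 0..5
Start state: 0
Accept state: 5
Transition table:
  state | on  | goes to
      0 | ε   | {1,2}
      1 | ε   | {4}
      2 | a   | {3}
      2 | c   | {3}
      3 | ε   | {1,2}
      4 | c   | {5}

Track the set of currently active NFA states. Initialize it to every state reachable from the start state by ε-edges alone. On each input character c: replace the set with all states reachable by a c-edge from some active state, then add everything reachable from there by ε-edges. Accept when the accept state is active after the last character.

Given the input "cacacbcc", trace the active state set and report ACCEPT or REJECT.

Answer: REJECT

Steps:
S₀ = ε-closure({0}) = {0,1,2,4}
'c' @ 1: {1,2,3,4,5}  [accepting]
'a' @ 2: {1,2,3,4}
'c' @ 3: {1,2,3,4,5}  [accepting]
'a' @ 4: {1,2,3,4}
'c' @ 5: {1,2,3,4,5}  [accepting]
'b' @ 6: {}  — state set empty
rest 'cc' ignored (set empty)
final: {}; accept 5 not in set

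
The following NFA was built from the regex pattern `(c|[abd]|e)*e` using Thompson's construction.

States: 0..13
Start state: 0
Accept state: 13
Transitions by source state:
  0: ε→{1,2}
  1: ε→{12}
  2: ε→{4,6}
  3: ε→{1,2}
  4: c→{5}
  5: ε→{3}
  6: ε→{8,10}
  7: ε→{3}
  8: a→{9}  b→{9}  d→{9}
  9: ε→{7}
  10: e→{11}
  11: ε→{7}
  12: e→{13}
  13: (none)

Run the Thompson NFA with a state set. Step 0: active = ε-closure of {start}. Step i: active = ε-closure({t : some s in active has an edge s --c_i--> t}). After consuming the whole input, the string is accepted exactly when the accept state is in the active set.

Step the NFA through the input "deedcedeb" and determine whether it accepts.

Answer: REJECT

Trace:
initial (ε-close {0}): {0,1,2,4,6,8,10,12}
'd' @ 1: {1,2,3,4,6,7,8,9,10,12}
'e' @ 2: {1,2,3,4,6,7,8,10,11,12,13}  (accept∈set)
'e' @ 3: {1,2,3,4,6,7,8,10,11,12,13}  (accept∈set)
'd' @ 4: {1,2,3,4,6,7,8,9,10,12}
'c' @ 5: {1,2,3,4,5,6,8,10,12}
'e' @ 6: {1,2,3,4,6,7,8,10,11,12,13}  (accept∈set)
'd' @ 7: {1,2,3,4,6,7,8,9,10,12}
'e' @ 8: {1,2,3,4,6,7,8,10,11,12,13}  (accept∈set)
'b' @ 9: {1,2,3,4,6,7,8,9,10,12}
after full input: {1,2,3,4,6,7,8,9,10,12}  (accept=13 not in)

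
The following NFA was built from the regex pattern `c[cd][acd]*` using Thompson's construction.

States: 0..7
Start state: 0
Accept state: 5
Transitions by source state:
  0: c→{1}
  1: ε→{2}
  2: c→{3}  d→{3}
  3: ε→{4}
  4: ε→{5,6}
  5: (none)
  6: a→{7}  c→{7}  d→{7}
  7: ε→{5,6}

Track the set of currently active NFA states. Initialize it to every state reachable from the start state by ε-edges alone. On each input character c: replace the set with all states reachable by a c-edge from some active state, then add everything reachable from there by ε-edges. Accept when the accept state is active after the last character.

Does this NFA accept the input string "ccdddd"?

start: ε-closure({0}) = {0}
'c' @ 1: {1,2}
'c' @ 2: {3,4,5,6}  [accepting]
'd' @ 3: {5,6,7}  [accepting]
'd' @ 4: {5,6,7}  [accepting]
'd' @ 5: {5,6,7}  [accepting]
'd' @ 6: {5,6,7}  [accepting]
end set {5,6,7} — state 5 in

Answer: ACCEPT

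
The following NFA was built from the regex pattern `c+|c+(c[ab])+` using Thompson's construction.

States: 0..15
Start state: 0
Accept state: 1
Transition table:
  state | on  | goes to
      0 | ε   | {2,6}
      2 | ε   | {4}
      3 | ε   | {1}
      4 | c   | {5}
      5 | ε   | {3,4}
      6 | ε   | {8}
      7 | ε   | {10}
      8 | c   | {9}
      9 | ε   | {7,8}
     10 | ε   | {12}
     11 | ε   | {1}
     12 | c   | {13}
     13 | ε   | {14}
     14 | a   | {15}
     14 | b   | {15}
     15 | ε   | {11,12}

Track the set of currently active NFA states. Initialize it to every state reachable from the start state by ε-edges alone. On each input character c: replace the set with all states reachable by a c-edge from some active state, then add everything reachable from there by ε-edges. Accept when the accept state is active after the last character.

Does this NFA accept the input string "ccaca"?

initial (ε-close {0}): {0,2,4,6,8}
'c' @ 1: {1,3,4,5,7,8,9,10,12}  [accepting]
'c' @ 2: {1,3,4,5,7,8,9,10,12,13,14}  [accepting]
'a' @ 3: {1,11,12,15}  [accepting]
'c' @ 4: {13,14}
'a' @ 5: {1,11,12,15}  [accepting]
end set {1,11,12,15} — state 1 in

Answer: ACCEPT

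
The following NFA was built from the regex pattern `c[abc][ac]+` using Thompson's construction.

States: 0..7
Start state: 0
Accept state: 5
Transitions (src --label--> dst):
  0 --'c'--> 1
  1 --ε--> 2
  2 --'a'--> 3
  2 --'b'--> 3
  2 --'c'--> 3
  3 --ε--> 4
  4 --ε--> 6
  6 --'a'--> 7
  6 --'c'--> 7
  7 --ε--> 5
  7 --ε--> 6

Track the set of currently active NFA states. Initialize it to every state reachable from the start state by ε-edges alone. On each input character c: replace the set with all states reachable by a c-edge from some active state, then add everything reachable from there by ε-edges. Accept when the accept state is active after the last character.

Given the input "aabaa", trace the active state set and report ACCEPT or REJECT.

start: ε-closure({0}) = {0}
'a' @ 1: {}  — state set empty
rest 'abaa' ignored (set empty)
after full input: {}  (accept=5 not in)

Answer: REJECT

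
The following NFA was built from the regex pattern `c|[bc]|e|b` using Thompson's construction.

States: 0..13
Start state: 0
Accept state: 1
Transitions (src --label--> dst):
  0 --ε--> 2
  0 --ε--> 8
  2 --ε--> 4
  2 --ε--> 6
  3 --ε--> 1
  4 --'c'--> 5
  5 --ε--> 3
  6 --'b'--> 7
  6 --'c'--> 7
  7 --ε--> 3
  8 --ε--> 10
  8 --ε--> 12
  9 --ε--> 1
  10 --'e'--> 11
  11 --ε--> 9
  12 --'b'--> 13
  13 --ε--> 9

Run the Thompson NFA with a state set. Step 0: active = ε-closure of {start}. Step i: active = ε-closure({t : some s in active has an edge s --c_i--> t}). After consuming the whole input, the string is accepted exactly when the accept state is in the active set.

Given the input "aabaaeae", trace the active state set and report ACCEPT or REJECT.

start: ε-closure({0}) = {0,2,4,6,8,10,12}
'a' @ 1: {}  — dead — no transitions
rest 'abaaeae' ignored (set empty)
after full input: {}  (accept=1 not in)

Answer: REJECT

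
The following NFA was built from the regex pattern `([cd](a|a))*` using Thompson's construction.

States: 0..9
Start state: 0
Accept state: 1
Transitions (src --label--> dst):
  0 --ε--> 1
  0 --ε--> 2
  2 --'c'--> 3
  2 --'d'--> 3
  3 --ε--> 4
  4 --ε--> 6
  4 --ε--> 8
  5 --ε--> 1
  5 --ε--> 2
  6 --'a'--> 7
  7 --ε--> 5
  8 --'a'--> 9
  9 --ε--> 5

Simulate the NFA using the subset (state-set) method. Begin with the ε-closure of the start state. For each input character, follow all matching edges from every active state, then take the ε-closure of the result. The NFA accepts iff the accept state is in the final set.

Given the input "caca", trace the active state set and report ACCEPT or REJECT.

Answer: ACCEPT

Trace:
start: ε-closure({0}) = {0,1,2}
'c' @ 1: {3,4,6,8}
'a' @ 2: {1,2,5,7,9}  ✓accept
'c' @ 3: {3,4,6,8}
'a' @ 4: {1,2,5,7,9}  ✓accept
after full input: {1,2,5,7,9}  (accept=1 in)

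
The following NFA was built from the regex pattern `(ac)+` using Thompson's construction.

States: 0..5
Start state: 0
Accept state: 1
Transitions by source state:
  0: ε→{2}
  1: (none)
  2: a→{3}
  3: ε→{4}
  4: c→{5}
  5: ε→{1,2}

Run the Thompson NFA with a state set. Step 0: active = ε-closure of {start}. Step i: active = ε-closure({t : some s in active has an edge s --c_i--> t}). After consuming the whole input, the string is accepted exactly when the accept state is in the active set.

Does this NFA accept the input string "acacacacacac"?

Answer: ACCEPT

Trace:
S₀ = ε-closure({0}) = {0,2}
'a' @ 1: {3,4}
'c' @ 2: {1,2,5}  (accept∈set)
'a' @ 3: {3,4}
'c' @ 4: {1,2,5}  (accept∈set)
'a' @ 5: {3,4}
'c' @ 6: {1,2,5}  (accept∈set)
'a' @ 7: {3,4}
'c' @ 8: {1,2,5}  (accept∈set)
'a' @ 9: {3,4}
'c' @ 10: {1,2,5}  (accept∈set)
'a' @ 11: {3,4}
'c' @ 12: {1,2,5}  (accept∈set)
end set {1,2,5} — state 1 in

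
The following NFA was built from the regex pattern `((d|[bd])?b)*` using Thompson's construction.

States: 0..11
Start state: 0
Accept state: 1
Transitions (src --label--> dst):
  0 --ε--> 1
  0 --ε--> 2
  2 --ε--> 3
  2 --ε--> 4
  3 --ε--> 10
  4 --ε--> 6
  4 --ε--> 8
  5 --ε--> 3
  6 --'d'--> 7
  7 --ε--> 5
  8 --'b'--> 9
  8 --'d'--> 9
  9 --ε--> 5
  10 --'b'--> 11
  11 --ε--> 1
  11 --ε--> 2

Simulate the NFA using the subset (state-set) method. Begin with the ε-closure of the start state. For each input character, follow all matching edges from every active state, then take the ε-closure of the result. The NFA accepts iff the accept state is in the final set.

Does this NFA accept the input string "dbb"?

start: ε-closure({0}) = {0,1,2,3,4,6,8,10}
'd' @ 1: {3,5,7,9,10}
'b' @ 2: {1,2,3,4,6,8,10,11}  (accept∈set)
'b' @ 3: {1,2,3,4,5,6,8,9,10,11}  (accept∈set)
after full input: {1,2,3,4,5,6,8,9,10,11}  (accept=1 in)

Answer: ACCEPT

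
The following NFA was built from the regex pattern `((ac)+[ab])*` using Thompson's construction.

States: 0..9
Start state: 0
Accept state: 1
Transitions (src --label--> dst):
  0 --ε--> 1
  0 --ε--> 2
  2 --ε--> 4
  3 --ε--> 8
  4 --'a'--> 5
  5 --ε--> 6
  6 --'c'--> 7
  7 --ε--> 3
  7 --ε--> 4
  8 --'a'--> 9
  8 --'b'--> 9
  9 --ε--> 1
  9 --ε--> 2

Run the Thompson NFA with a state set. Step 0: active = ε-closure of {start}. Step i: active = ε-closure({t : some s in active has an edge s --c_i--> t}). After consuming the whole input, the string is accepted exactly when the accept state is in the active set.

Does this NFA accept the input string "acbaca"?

start: ε-closure({0}) = {0,1,2,4}
'a' @ 1: {5,6}
'c' @ 2: {3,4,7,8}
'b' @ 3: {1,2,4,9}  ✓accept
'a' @ 4: {5,6}
'c' @ 5: {3,4,7,8}
'a' @ 6: {1,2,4,5,6,9}  ✓accept
after full input: {1,2,4,5,6,9}  (accept=1 in)

Answer: ACCEPT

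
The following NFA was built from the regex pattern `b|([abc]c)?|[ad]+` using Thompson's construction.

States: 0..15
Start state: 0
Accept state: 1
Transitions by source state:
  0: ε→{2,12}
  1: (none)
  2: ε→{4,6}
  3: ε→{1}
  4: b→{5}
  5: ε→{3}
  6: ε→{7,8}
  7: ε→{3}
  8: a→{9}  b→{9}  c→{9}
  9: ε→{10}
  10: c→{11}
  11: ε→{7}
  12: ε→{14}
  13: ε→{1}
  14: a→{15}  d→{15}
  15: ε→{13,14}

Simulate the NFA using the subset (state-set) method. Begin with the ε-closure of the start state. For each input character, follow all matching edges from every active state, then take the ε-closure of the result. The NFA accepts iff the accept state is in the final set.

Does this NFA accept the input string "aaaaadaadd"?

start: ε-closure({0}) = {0,1,2,3,4,6,7,8,12,14}
'a' @ 1: {1,9,10,13,14,15}  ✓accept
'a' @ 2: {1,13,14,15}  ✓accept
'a' @ 3: {1,13,14,15}  ✓accept
'a' @ 4: {1,13,14,15}  ✓accept
'a' @ 5: {1,13,14,15}  ✓accept
'd' @ 6: {1,13,14,15}  ✓accept
'a' @ 7: {1,13,14,15}  ✓accept
'a' @ 8: {1,13,14,15}  ✓accept
'd' @ 9: {1,13,14,15}  ✓accept
'd' @ 10: {1,13,14,15}  ✓accept
final: {1,13,14,15}; accept 1 in set

Answer: ACCEPT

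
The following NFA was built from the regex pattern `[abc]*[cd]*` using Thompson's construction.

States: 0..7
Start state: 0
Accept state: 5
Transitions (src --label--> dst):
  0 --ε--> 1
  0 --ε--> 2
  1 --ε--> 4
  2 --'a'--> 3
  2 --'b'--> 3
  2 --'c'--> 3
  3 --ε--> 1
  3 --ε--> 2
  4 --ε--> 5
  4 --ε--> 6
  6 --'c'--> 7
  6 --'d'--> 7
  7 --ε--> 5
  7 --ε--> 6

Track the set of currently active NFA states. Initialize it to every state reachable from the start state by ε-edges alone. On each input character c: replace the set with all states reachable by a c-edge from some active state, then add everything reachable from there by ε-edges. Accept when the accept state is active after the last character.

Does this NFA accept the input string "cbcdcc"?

initial (ε-close {0}): {0,1,2,4,5,6}
'c' @ 1: {1,2,3,4,5,6,7}  (accept∈set)
'b' @ 2: {1,2,3,4,5,6}  (accept∈set)
'c' @ 3: {1,2,3,4,5,6,7}  (accept∈set)
'd' @ 4: {5,6,7}  (accept∈set)
'c' @ 5: {5,6,7}  (accept∈set)
'c' @ 6: {5,6,7}  (accept∈set)
final: {5,6,7}; accept 5 in set

Answer: ACCEPT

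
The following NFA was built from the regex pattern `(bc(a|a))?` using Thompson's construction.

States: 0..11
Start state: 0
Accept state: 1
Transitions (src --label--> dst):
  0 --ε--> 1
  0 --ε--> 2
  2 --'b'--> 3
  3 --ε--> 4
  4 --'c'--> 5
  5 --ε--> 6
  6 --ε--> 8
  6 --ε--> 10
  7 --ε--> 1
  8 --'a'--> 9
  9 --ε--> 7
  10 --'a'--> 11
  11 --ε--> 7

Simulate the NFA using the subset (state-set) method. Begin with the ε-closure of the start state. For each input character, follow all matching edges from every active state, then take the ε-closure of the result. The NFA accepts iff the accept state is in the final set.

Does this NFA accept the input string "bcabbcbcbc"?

Answer: REJECT

Steps:
start: ε-closure({0}) = {0,1,2}
'b' @ 1: {3,4}
'c' @ 2: {5,6,8,10}
'a' @ 3: {1,7,9,11}  [accepting]
'b' @ 4: {}  — dead — no transitions
rest 'bcbcbc' ignored (set empty)
end set {} — state 1 not in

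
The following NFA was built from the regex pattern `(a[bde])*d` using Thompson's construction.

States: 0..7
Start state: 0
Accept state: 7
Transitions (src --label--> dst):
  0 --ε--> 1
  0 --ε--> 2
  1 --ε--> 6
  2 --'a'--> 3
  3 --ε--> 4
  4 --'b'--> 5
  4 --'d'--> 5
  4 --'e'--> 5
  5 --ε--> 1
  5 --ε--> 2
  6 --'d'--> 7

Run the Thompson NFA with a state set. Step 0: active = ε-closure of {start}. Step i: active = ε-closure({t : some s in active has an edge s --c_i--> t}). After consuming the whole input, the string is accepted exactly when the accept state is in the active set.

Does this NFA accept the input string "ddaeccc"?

Answer: REJECT

Trace:
initial (ε-close {0}): {0,1,2,6}
'd' @ 1: {7}  ✓accept
'd' @ 2: {}  — dead — no transitions
rest 'aeccc' ignored (set empty)
after full input: {}  (accept=7 not in)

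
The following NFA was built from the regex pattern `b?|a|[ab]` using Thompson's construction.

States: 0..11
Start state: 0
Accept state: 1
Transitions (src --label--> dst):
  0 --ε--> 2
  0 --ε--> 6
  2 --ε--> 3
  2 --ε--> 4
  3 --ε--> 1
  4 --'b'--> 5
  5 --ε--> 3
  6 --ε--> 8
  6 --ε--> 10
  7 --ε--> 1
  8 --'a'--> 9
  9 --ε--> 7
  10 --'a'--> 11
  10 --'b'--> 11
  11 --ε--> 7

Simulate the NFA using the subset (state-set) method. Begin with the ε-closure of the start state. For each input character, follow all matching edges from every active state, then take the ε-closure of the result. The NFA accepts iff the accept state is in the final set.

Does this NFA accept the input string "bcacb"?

S₀ = ε-closure({0}) = {0,1,2,3,4,6,8,10}
'b' @ 1: {1,3,5,7,11}  ✓accept
'c' @ 2: {}  — no active states
rest 'acb' ignored (set empty)
end set {} — state 1 not in

Answer: REJECT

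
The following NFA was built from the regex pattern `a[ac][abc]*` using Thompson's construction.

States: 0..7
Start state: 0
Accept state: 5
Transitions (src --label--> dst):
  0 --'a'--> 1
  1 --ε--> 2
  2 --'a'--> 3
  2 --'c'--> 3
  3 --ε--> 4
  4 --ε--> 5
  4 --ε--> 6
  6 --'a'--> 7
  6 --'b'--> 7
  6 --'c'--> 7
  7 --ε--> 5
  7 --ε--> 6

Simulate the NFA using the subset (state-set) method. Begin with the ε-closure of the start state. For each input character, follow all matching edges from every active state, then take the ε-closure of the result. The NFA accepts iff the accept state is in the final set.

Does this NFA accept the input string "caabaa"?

S₀ = ε-closure({0}) = {0}
'c' @ 1: {}  — state set empty
rest 'aabaa' ignored (set empty)
end set {} — state 5 not in

Answer: REJECT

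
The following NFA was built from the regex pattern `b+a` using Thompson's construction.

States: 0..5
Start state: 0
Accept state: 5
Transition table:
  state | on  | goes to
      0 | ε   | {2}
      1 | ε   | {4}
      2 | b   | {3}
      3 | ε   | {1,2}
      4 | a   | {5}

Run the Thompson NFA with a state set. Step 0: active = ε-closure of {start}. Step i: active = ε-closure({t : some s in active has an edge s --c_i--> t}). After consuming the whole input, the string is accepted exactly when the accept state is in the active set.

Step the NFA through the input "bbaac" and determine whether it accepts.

Answer: REJECT

Trace:
S₀ = ε-closure({0}) = {0,2}
'b' @ 1: {1,2,3,4}
'b' @ 2: {1,2,3,4}
'a' @ 3: {5}  [accepting]
'a' @ 4: {}  — dead — no transitions
rest 'c' ignored (set empty)
final: {}; accept 5 not in set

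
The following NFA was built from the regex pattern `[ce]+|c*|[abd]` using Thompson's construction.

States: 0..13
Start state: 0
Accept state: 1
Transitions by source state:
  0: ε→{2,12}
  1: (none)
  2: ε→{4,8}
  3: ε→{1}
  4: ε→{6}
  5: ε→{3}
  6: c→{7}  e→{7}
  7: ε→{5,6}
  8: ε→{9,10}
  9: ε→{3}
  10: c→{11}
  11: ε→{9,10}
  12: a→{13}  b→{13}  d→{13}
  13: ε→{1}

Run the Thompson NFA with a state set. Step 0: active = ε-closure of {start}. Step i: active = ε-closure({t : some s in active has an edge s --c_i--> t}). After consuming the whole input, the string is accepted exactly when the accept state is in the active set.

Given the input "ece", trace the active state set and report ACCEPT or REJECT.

start: ε-closure({0}) = {0,1,2,3,4,6,8,9,10,12}
'e' @ 1: {1,3,5,6,7}  ✓accept
'c' @ 2: {1,3,5,6,7}  ✓accept
'e' @ 3: {1,3,5,6,7}  ✓accept
end set {1,3,5,6,7} — state 1 in

Answer: ACCEPT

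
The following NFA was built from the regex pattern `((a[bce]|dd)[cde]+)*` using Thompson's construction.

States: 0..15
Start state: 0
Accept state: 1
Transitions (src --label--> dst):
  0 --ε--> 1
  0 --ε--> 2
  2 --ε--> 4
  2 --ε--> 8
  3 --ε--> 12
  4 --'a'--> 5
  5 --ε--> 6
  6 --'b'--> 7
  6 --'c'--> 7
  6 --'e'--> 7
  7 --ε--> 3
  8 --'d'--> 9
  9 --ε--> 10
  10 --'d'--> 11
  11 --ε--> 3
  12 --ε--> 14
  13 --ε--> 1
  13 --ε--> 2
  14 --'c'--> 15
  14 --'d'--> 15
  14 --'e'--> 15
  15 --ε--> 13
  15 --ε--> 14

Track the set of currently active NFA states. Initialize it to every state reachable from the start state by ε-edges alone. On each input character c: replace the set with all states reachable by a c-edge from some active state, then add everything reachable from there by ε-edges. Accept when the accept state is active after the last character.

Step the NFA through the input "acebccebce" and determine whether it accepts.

Answer: REJECT

Trace:
initial (ε-close {0}): {0,1,2,4,8}
'a' @ 1: {5,6}
'c' @ 2: {3,7,12,14}
'e' @ 3: {1,2,4,8,13,14,15}  [accepting]
'b' @ 4: {}  — state set empty
rest 'ccebce' ignored (set empty)
end set {} — state 1 not in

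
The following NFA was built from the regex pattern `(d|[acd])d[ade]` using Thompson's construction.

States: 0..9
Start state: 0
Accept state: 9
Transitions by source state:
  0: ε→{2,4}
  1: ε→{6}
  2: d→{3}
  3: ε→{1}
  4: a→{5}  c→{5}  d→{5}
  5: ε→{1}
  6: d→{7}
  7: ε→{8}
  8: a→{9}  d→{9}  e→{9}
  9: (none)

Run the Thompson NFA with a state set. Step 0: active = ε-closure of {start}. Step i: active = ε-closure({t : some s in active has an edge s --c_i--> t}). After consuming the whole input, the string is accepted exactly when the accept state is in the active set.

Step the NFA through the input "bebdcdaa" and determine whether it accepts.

Answer: REJECT

Trace:
start: ε-closure({0}) = {0,2,4}
'b' @ 1: {}  — dead — no transitions
rest 'ebdcdaa' ignored (set empty)
final: {}; accept 9 not in set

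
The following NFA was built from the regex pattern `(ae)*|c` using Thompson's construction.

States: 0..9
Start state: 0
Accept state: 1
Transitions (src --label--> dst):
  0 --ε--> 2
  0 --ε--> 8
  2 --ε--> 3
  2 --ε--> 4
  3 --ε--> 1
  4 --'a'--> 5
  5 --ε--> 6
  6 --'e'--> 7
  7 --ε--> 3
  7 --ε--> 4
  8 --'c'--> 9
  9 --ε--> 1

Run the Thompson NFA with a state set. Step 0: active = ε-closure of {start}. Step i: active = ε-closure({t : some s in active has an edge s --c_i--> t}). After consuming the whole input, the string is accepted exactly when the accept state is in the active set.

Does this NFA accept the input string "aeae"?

S₀ = ε-closure({0}) = {0,1,2,3,4,8}
'a' @ 1: {5,6}
'e' @ 2: {1,3,4,7}  (accept∈set)
'a' @ 3: {5,6}
'e' @ 4: {1,3,4,7}  (accept∈set)
final: {1,3,4,7}; accept 1 in set

Answer: ACCEPT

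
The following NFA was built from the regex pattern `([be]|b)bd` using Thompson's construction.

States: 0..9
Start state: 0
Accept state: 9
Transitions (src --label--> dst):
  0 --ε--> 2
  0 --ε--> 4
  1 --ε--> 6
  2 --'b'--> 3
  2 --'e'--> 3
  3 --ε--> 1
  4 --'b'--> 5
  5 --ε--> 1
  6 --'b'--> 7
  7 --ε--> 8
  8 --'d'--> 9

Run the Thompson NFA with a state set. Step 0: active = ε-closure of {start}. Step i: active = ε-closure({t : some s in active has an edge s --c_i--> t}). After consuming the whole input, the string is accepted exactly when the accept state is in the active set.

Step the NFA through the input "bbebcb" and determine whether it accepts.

S₀ = ε-closure({0}) = {0,2,4}
'b' @ 1: {1,3,5,6}
'b' @ 2: {7,8}
'e' @ 3: {}  — state set empty
rest 'bcb' ignored (set empty)
final: {}; accept 9 not in set

Answer: REJECT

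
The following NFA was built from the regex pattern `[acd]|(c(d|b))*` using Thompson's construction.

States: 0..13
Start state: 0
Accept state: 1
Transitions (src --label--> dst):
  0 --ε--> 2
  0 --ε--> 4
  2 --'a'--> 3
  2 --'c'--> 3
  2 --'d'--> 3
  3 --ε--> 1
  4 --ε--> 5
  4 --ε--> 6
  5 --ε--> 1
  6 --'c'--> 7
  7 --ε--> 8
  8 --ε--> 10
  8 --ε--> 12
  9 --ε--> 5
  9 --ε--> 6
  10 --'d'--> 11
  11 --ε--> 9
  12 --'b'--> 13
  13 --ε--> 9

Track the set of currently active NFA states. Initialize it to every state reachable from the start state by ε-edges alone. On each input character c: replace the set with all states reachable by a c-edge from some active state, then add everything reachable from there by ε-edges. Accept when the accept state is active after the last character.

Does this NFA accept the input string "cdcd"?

Answer: ACCEPT

Derivation:
S₀ = ε-closure({0}) = {0,1,2,4,5,6}
'c' @ 1: {1,3,7,8,10,12}  ✓accept
'd' @ 2: {1,5,6,9,11}  ✓accept
'c' @ 3: {7,8,10,12}
'd' @ 4: {1,5,6,9,11}  ✓accept
after full input: {1,5,6,9,11}  (accept=1 in)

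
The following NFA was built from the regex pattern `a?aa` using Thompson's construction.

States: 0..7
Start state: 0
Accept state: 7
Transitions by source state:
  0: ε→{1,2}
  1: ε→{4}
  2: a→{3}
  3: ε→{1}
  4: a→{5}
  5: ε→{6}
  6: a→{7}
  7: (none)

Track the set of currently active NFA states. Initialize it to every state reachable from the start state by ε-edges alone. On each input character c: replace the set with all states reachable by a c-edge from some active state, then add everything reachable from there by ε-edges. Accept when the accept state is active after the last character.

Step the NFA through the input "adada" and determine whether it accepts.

Answer: REJECT

Derivation:
S₀ = ε-closure({0}) = {0,1,2,4}
'a' @ 1: {1,3,4,5,6}
'd' @ 2: {}  — state set empty
rest 'ada' ignored (set empty)
end set {} — state 7 not in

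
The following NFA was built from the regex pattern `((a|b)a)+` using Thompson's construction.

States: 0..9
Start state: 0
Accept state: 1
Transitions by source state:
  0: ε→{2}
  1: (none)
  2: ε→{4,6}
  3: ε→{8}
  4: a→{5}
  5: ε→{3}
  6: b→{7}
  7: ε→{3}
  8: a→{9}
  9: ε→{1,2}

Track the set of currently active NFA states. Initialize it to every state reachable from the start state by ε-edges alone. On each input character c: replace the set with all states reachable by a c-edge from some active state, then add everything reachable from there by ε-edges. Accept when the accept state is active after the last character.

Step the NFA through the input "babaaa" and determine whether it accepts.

S₀ = ε-closure({0}) = {0,2,4,6}
'b' @ 1: {3,7,8}
'a' @ 2: {1,2,4,6,9}  (accept∈set)
'b' @ 3: {3,7,8}
'a' @ 4: {1,2,4,6,9}  (accept∈set)
'a' @ 5: {3,5,8}
'a' @ 6: {1,2,4,6,9}  (accept∈set)
end set {1,2,4,6,9} — state 1 in

Answer: ACCEPT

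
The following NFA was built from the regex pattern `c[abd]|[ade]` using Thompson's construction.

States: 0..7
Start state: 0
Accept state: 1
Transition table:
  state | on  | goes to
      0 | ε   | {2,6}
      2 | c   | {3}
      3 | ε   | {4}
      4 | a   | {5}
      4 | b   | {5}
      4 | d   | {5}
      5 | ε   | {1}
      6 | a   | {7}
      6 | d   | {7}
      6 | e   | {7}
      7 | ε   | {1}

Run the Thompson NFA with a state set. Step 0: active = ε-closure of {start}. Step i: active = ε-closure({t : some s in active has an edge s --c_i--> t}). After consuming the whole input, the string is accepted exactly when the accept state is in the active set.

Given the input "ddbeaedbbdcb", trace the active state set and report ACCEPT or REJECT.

initial (ε-close {0}): {0,2,6}
'd' @ 1: {1,7}  (accept∈set)
'd' @ 2: {}  — state set empty
rest 'beaedbbdcb' ignored (set empty)
end set {} — state 1 not in

Answer: REJECT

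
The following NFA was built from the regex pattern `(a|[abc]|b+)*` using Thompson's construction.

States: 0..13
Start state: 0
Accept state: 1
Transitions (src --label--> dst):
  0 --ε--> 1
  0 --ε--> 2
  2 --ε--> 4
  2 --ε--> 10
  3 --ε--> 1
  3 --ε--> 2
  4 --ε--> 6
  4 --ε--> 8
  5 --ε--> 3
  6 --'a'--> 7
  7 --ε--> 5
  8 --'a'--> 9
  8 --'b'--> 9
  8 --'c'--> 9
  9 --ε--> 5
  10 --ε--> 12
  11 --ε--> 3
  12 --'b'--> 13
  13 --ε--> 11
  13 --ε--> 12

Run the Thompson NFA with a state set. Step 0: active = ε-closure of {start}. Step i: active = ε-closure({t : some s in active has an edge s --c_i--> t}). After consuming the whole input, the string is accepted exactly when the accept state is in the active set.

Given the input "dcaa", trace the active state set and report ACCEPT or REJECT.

Answer: REJECT

Trace:
initial (ε-close {0}): {0,1,2,4,6,8,10,12}
'd' @ 1: {}  — dead — no transitions
rest 'caa' ignored (set empty)
end set {} — state 1 not in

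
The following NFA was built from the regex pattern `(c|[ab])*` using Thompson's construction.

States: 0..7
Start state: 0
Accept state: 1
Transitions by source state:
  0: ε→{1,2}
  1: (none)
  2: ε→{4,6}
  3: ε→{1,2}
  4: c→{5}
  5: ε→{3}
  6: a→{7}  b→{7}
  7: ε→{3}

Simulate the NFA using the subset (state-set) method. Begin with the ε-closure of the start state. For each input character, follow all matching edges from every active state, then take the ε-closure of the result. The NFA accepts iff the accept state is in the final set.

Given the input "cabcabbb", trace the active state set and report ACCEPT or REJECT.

Answer: ACCEPT

Derivation:
initial (ε-close {0}): {0,1,2,4,6}
'c' @ 1: {1,2,3,4,5,6}  [accepting]
'a' @ 2: {1,2,3,4,6,7}  [accepting]
'b' @ 3: {1,2,3,4,6,7}  [accepting]
'c' @ 4: {1,2,3,4,5,6}  [accepting]
'a' @ 5: {1,2,3,4,6,7}  [accepting]
'b' @ 6: {1,2,3,4,6,7}  [accepting]
'b' @ 7: {1,2,3,4,6,7}  [accepting]
'b' @ 8: {1,2,3,4,6,7}  [accepting]
final: {1,2,3,4,6,7}; accept 1 in set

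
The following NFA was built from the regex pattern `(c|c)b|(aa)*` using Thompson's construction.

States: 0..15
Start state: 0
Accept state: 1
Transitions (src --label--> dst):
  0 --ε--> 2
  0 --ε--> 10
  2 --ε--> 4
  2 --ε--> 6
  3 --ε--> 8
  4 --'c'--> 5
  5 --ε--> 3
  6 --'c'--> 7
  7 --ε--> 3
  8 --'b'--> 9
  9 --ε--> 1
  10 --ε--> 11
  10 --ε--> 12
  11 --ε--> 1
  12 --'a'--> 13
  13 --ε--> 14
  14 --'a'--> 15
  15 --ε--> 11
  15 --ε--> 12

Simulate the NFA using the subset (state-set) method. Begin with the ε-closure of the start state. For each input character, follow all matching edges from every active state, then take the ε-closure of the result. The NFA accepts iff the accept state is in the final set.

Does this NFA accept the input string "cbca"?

S₀ = ε-closure({0}) = {0,1,2,4,6,10,11,12}
'c' @ 1: {3,5,7,8}
'b' @ 2: {1,9}  ✓accept
'c' @ 3: {}  — no active states
rest 'a' ignored (set empty)
end set {} — state 1 not in

Answer: REJECT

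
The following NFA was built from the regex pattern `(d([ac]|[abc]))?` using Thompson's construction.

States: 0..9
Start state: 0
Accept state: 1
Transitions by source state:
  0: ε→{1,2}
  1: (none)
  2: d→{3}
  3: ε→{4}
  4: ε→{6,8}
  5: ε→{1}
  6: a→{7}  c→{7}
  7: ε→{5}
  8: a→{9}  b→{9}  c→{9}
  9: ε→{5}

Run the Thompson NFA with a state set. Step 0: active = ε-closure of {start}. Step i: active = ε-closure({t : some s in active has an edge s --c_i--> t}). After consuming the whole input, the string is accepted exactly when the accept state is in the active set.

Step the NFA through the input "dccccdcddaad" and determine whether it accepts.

Answer: REJECT

Trace:
start: ε-closure({0}) = {0,1,2}
'd' @ 1: {3,4,6,8}
'c' @ 2: {1,5,7,9}  ✓accept
'c' @ 3: {}  — state set empty
rest 'ccdcddaad' ignored (set empty)
after full input: {}  (accept=1 not in)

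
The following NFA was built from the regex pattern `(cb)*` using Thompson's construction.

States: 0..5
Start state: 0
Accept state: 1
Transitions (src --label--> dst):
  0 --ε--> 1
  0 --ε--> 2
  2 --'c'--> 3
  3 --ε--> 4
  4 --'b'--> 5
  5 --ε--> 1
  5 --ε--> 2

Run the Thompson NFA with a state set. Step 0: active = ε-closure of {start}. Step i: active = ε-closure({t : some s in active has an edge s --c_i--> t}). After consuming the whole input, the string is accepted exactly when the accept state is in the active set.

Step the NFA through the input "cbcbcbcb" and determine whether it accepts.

Answer: ACCEPT

Trace:
S₀ = ε-closure({0}) = {0,1,2}
'c' @ 1: {3,4}
'b' @ 2: {1,2,5}  ✓accept
'c' @ 3: {3,4}
'b' @ 4: {1,2,5}  ✓accept
'c' @ 5: {3,4}
'b' @ 6: {1,2,5}  ✓accept
'c' @ 7: {3,4}
'b' @ 8: {1,2,5}  ✓accept
final: {1,2,5}; accept 1 in set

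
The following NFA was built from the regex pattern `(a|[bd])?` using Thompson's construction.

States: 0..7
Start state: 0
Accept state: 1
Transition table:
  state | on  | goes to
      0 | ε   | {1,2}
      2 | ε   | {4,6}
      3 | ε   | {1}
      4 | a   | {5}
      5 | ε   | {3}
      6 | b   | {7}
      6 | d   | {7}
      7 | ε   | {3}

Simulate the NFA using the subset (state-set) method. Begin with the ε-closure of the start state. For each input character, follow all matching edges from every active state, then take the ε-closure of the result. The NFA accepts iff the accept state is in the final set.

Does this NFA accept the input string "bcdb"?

start: ε-closure({0}) = {0,1,2,4,6}
'b' @ 1: {1,3,7}  [accepting]
'c' @ 2: {}  — no active states
rest 'db' ignored (set empty)
final: {}; accept 1 not in set

Answer: REJECT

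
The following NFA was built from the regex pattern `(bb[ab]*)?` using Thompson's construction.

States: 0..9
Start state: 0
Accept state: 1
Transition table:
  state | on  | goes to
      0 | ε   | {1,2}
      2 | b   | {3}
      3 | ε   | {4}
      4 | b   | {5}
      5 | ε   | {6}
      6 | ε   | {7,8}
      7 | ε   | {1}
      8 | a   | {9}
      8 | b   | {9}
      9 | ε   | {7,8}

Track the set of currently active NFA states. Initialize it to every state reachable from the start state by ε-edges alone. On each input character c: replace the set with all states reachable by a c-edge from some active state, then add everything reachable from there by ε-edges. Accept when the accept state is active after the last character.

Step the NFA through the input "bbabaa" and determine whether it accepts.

start: ε-closure({0}) = {0,1,2}
'b' @ 1: {3,4}
'b' @ 2: {1,5,6,7,8}  ✓accept
'a' @ 3: {1,7,8,9}  ✓accept
'b' @ 4: {1,7,8,9}  ✓accept
'a' @ 5: {1,7,8,9}  ✓accept
'a' @ 6: {1,7,8,9}  ✓accept
final: {1,7,8,9}; accept 1 in set

Answer: ACCEPT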